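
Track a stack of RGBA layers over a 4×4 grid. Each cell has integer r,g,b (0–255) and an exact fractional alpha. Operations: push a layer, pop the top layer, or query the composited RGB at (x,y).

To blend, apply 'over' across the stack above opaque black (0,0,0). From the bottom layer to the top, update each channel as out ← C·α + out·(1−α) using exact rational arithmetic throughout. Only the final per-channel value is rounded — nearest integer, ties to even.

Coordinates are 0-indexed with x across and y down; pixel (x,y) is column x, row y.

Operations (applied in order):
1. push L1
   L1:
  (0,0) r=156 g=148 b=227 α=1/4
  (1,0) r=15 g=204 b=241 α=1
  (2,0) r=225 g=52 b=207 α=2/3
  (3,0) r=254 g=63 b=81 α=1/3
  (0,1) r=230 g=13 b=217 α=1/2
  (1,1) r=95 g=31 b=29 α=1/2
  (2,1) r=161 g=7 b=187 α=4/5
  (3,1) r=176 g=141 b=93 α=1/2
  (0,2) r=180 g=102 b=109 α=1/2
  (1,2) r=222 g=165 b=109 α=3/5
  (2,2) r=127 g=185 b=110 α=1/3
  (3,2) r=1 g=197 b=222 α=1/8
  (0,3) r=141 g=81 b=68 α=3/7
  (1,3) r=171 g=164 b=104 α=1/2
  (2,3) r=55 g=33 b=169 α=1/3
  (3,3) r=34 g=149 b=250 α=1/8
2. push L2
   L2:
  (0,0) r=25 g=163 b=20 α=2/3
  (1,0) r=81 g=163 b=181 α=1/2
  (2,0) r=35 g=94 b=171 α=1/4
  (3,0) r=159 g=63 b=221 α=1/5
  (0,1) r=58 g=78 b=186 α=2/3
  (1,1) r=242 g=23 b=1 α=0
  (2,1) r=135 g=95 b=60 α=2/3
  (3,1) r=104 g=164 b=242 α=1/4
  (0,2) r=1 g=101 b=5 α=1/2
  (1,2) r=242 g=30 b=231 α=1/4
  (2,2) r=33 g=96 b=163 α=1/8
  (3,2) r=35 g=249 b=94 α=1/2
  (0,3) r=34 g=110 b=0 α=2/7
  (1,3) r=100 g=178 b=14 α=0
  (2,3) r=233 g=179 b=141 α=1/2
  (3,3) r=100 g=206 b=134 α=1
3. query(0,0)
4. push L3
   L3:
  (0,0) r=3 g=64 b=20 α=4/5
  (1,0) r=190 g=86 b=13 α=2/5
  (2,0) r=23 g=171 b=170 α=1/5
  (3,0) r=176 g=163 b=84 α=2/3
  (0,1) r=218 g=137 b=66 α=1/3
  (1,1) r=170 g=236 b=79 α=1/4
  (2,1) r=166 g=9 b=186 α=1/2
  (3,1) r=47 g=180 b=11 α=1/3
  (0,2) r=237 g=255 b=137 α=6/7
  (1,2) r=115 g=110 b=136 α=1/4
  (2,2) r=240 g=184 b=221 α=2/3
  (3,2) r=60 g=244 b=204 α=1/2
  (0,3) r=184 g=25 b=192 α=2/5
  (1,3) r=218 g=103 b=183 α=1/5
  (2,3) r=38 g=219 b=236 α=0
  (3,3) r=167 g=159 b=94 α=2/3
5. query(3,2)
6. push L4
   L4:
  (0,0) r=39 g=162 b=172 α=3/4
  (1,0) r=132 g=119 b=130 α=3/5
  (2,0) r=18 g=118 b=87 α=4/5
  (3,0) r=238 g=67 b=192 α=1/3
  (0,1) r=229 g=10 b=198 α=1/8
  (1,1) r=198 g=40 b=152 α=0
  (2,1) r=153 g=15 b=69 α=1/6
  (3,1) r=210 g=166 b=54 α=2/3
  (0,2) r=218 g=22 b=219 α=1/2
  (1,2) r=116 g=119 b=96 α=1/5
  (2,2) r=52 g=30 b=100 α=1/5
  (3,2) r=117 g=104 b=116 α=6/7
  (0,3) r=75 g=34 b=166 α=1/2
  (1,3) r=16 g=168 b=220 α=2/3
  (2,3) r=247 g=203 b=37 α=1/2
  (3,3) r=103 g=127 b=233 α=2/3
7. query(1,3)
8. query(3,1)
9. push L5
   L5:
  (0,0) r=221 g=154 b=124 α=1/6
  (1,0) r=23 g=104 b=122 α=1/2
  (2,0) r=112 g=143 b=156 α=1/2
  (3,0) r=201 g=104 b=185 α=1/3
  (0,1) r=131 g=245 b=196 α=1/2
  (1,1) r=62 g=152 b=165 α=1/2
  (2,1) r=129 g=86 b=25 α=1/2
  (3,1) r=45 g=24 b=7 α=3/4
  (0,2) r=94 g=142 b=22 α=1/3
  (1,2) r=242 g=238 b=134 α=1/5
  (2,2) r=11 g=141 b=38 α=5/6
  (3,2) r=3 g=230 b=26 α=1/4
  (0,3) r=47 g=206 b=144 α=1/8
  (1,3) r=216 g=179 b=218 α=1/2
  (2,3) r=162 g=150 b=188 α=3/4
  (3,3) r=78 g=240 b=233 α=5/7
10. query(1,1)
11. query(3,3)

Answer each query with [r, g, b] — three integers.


at x=0,y=0 over L1,L2:
+L1 (α=1/4) → [39, 37, 227/4]
+L2 (α=2/3) → [89/3, 121, 129/4]
= [30, 121, 32]

at x=3,y=2 over L1,L2,L3:
L1 α=1/8: [1/8, 197/8, 111/4]
L2 α=1/2: [281/16, 2189/16, 487/8]
L3 α=1/2: [1241/32, 6093/32, 2119/16]
rounded: [39, 190, 132]

(1,3) stack=L1,L2,L3,L4; from [0,0,0]:
after L1 α=1/2: [171/2, 82, 52]
after L2 α=0: [171/2, 82, 52]
after L3 α=1/5: [112, 431/5, 391/5]
after L4 α=2/3: [48, 2111/15, 2591/15]
= [48, 141, 173]

(3,1) stack=L1,L2,L3,L4; from [0,0,0]:
L1 α=1/2: [88, 141/2, 93/2]
L2 α=1/4: [92, 751/8, 763/8]
L3 α=1/3: [77, 1471/12, 269/4]
L4 α=2/3: [497/3, 5455/36, 701/12]
= [166, 152, 58]

(1,1) stack=L1,L2,L3,L4,L5; from [0,0,0]:
L1 α=1/2: [95/2, 31/2, 29/2]
L2 α=0: [95/2, 31/2, 29/2]
L3 α=1/4: [625/8, 565/8, 245/8]
L4 α=0: [625/8, 565/8, 245/8]
L5 α=1/2: [1121/16, 1781/16, 1565/16]
rounded: [70, 111, 98]

at x=3,y=3 over L1,L2,L3,L4,L5:
after L1 α=1/8: [17/4, 149/8, 125/4]
after L2 α=1: [100, 206, 134]
after L3 α=2/3: [434/3, 524/3, 322/3]
after L4 α=2/3: [1052/9, 1286/9, 1720/9]
after L5 α=5/7: [802/9, 13372/63, 13925/63]
rounded: [89, 212, 221]


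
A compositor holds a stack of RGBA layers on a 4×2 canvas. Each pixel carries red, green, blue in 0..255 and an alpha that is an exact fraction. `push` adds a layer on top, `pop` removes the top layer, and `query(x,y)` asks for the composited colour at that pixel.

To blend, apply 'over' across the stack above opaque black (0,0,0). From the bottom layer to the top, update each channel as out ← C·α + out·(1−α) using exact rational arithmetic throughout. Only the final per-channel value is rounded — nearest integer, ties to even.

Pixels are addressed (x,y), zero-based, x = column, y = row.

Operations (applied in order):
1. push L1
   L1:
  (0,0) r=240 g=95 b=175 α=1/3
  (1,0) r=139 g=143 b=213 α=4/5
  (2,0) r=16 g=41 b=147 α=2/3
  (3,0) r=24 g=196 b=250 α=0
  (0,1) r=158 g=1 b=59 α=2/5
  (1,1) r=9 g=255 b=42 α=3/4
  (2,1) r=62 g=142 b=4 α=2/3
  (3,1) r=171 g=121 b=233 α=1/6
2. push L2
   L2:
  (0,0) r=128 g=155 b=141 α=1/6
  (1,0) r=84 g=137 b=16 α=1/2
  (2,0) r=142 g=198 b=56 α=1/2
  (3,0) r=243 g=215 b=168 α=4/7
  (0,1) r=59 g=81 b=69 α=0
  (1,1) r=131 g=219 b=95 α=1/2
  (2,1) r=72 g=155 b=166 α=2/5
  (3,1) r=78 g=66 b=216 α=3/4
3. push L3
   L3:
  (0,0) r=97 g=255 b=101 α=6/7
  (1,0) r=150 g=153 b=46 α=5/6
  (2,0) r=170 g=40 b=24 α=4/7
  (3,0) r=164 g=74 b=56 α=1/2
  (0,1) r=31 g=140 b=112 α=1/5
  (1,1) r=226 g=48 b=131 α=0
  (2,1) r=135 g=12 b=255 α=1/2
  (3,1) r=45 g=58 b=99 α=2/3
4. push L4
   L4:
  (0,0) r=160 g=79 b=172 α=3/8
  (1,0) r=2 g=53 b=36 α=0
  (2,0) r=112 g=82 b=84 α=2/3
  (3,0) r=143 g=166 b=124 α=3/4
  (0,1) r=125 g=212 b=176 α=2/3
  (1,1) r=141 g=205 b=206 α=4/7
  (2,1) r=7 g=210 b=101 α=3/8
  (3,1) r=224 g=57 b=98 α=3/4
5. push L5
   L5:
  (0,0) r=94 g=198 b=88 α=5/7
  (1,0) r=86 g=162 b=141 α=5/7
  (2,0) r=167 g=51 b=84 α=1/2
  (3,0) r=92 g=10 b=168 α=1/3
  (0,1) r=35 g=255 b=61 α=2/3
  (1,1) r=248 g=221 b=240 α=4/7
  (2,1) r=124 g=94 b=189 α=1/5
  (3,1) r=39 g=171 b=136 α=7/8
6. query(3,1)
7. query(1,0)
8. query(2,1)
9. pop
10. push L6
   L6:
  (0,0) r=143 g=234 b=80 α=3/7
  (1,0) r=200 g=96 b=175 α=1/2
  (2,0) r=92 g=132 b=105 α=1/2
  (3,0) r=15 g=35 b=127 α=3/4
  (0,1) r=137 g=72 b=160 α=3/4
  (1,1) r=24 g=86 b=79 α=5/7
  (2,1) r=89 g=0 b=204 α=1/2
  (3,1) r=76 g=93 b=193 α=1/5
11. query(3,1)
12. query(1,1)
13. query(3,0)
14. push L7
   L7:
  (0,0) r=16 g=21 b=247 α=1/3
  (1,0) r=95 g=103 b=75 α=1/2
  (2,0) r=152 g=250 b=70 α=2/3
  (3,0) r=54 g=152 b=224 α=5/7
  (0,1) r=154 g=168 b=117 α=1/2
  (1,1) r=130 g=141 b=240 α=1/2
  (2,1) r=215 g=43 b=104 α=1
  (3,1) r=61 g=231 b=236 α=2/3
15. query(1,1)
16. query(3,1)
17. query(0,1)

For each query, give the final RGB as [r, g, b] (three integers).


(3,1) stack=L1,L2,L3,L4,L5; from [0,0,0]:
after L1 α=1/6: [57/2, 121/6, 233/6]
after L2 α=3/4: [525/8, 1309/24, 4121/24]
after L3 α=2/3: [415/8, 4093/72, 8873/72]
after L4 α=3/4: [5791/32, 16405/288, 30041/288]
after L5 α=7/8: [14527/256, 361141/2304, 304217/2304]
rounded: [57, 157, 132]

query (1,0) [L1,L2,L3,L4,L5] — begin 0,0,0
after L1 α=4/5: [556/5, 572/5, 852/5]
after L2 α=1/2: [488/5, 1257/10, 466/5]
after L3 α=5/6: [2119/15, 2969/20, 808/15]
after L4 α=0: [2119/15, 2969/20, 808/15]
after L5 α=5/7: [10688/105, 11069/70, 12191/105]
→ [102, 158, 116]

at x=2,y=1 over L1,L2,L3,L4,L5:
after L1 α=2/3: [124/3, 284/3, 8/3]
after L2 α=2/5: [268/5, 594/5, 68]
after L3 α=1/2: [943/10, 327/5, 323/2]
after L4 α=3/8: [985/16, 957/8, 2221/16]
after L5 α=1/5: [1481/20, 229/2, 2977/20]
= [74, 114, 149]

at x=3,y=1 over L1,L2,L3,L4,L6:
L1 α=1/6: [57/2, 121/6, 233/6]
L2 α=3/4: [525/8, 1309/24, 4121/24]
L3 α=2/3: [415/8, 4093/72, 8873/72]
L4 α=3/4: [5791/32, 16405/288, 30041/288]
L6 α=1/5: [6399/40, 23101/360, 43937/360]
rounded: [160, 64, 122]

at x=1,y=1 over L1,L2,L3,L4,L6:
+L1 (α=3/4) → [27/4, 765/4, 63/2]
+L2 (α=1/2) → [551/8, 1641/8, 253/4]
+L3 (α=0) → [551/8, 1641/8, 253/4]
+L4 (α=4/7) → [6165/56, 11483/56, 4055/28]
+L6 (α=5/7) → [9525/196, 23523/196, 9585/98]
rounded: [49, 120, 98]

at x=3,y=0 over L1,L2,L3,L4,L6:
L1 α=0: [0, 0, 0]
L2 α=4/7: [972/7, 860/7, 96]
L3 α=1/2: [1060/7, 689/7, 76]
L4 α=3/4: [4063/28, 4175/28, 112]
L6 α=3/4: [5323/112, 7115/112, 493/4]
rounded: [48, 64, 123]

at x=1,y=1 over L1,L2,L3,L4,L6,L7:
L1 α=3/4: [27/4, 765/4, 63/2]
L2 α=1/2: [551/8, 1641/8, 253/4]
L3 α=0: [551/8, 1641/8, 253/4]
L4 α=4/7: [6165/56, 11483/56, 4055/28]
L6 α=5/7: [9525/196, 23523/196, 9585/98]
L7 α=1/2: [35005/392, 51159/392, 33105/196]
= [89, 131, 169]

(3,1) stack=L1,L2,L3,L4,L6,L7; from [0,0,0]:
+L1 (α=1/6) → [57/2, 121/6, 233/6]
+L2 (α=3/4) → [525/8, 1309/24, 4121/24]
+L3 (α=2/3) → [415/8, 4093/72, 8873/72]
+L4 (α=3/4) → [5791/32, 16405/288, 30041/288]
+L6 (α=1/5) → [6399/40, 23101/360, 43937/360]
+L7 (α=2/3) → [11279/120, 189421/1080, 213857/1080]
= [94, 175, 198]

at x=0,y=1 over L1,L2,L3,L4,L6,L7:
+L1 (α=2/5) → [316/5, 2/5, 118/5]
+L2 (α=0) → [316/5, 2/5, 118/5]
+L3 (α=1/5) → [1419/25, 708/25, 1032/25]
+L4 (α=2/3) → [7669/75, 11308/75, 9832/75]
+L6 (α=3/4) → [19247/150, 6877/75, 11458/75]
+L7 (α=1/2) → [42347/300, 19477/150, 20233/150]
rounded: [141, 130, 135]


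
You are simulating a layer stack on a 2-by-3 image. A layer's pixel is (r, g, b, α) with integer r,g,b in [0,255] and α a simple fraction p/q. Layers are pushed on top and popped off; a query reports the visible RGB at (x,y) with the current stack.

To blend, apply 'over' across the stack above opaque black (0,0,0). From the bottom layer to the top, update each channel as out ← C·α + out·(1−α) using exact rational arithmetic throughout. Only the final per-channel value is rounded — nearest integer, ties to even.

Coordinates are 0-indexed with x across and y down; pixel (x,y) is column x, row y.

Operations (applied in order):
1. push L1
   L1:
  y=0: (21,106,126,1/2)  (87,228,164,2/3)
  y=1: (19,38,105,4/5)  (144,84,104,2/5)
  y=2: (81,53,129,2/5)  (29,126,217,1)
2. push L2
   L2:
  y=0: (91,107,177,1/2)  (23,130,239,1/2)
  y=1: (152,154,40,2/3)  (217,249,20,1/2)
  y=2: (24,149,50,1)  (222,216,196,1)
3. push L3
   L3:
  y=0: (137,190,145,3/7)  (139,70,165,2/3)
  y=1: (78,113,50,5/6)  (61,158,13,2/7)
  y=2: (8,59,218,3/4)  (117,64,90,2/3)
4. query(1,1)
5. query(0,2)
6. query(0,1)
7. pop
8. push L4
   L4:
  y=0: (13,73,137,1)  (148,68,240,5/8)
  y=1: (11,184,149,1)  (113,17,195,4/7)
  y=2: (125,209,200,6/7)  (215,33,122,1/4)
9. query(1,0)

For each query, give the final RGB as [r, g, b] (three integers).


at x=1,y=1 over L1,L2,L3:
after L1 α=2/5: [288/5, 168/5, 208/5]
after L2 α=1/2: [1373/10, 1413/10, 154/5]
after L3 α=2/7: [231/2, 2045/14, 180/7]
→ [116, 146, 26]

query (0,2) [L1,L2,L3] — begin 0,0,0
after L1 α=2/5: [162/5, 106/5, 258/5]
after L2 α=1: [24, 149, 50]
after L3 α=3/4: [12, 163/2, 176]
rounded: [12, 82, 176]

at x=0,y=1 over L1,L2,L3:
after L1 α=4/5: [76/5, 152/5, 84]
after L2 α=2/3: [532/5, 564/5, 164/3]
after L3 α=5/6: [1241/15, 3389/30, 457/9]
rounded: [83, 113, 51]

query (1,0) [L1,L2,L4] — begin 0,0,0
+L1 (α=2/3) → [58, 152, 328/3]
+L2 (α=1/2) → [81/2, 141, 1045/6]
+L4 (α=5/8) → [1723/16, 763/8, 3445/16]
= [108, 95, 215]


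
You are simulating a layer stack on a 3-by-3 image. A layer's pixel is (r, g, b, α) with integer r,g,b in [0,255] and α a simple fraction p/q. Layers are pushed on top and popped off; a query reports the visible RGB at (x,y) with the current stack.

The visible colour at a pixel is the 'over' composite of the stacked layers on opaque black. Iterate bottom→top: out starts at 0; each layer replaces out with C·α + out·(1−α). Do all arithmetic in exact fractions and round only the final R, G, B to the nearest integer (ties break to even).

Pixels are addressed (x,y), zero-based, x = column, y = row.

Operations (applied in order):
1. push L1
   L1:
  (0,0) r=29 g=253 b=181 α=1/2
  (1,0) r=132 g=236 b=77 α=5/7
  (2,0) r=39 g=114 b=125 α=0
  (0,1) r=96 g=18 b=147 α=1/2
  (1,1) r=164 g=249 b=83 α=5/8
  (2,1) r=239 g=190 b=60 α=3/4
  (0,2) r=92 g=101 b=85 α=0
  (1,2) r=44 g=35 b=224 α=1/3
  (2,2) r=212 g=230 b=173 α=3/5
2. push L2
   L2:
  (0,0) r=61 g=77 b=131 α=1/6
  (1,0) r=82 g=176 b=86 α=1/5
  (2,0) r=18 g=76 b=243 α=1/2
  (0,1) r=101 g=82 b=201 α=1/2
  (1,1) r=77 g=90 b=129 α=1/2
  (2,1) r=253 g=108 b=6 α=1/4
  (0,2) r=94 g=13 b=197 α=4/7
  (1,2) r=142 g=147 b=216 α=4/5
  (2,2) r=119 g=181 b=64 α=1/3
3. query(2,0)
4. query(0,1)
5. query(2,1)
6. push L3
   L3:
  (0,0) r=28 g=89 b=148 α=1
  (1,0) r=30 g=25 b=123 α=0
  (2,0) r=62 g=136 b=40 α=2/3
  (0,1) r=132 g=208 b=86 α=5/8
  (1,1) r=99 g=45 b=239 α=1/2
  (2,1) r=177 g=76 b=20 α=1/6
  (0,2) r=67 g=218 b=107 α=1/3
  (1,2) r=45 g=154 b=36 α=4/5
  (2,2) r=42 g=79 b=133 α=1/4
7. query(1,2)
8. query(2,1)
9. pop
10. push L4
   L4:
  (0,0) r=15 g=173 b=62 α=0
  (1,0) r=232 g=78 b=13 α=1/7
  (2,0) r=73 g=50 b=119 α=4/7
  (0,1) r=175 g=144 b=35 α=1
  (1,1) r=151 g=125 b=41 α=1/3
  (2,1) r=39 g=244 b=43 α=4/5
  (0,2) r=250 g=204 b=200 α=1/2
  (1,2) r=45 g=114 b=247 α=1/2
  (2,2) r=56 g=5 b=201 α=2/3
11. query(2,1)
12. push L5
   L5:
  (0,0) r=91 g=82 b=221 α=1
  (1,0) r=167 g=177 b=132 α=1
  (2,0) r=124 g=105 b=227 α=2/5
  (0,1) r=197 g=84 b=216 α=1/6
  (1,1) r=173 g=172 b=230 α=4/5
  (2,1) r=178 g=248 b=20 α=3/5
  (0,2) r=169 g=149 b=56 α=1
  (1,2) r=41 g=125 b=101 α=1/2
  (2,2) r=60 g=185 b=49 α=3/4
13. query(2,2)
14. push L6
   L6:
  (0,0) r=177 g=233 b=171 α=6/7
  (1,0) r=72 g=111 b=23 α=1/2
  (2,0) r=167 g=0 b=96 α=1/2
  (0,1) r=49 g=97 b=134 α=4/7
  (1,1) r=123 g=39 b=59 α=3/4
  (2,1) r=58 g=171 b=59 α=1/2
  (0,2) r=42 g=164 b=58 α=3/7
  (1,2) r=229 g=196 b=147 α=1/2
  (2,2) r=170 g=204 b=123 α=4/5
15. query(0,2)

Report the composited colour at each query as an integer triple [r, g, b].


query (2,0) [L1,L2] — begin 0,0,0
after L1 α=0: [0, 0, 0]
after L2 α=1/2: [9, 38, 243/2]
→ [9, 38, 122]

(0,1) stack=L1,L2; from [0,0,0]:
after L1 α=1/2: [48, 9, 147/2]
after L2 α=1/2: [149/2, 91/2, 549/4]
= [74, 46, 137]

at x=2,y=1 over L1,L2:
+L1 (α=3/4) → [717/4, 285/2, 45]
+L2 (α=1/4) → [3163/16, 1071/8, 141/4]
rounded: [198, 134, 35]

(1,2) stack=L1,L2,L3; from [0,0,0]:
+L1 (α=1/3) → [44/3, 35/3, 224/3]
+L2 (α=4/5) → [1748/15, 1799/15, 2816/15]
+L3 (α=4/5) → [4448/75, 11039/75, 4976/75]
rounded: [59, 147, 66]

query (2,1) [L1,L2,L3] — begin 0,0,0
after L1 α=3/4: [717/4, 285/2, 45]
after L2 α=1/4: [3163/16, 1071/8, 141/4]
after L3 α=1/6: [18647/96, 5963/48, 785/24]
rounded: [194, 124, 33]

(2,1) stack=L1,L2,L4; from [0,0,0]:
+L1 (α=3/4) → [717/4, 285/2, 45]
+L2 (α=1/4) → [3163/16, 1071/8, 141/4]
+L4 (α=4/5) → [5659/80, 8879/40, 829/20]
= [71, 222, 41]

query (2,2) [L1,L2,L4,L5] — begin 0,0,0
+L1 (α=3/5) → [636/5, 138, 519/5]
+L2 (α=1/3) → [1867/15, 457/3, 1358/15]
+L4 (α=2/3) → [3547/45, 487/9, 7388/45]
+L5 (α=3/4) → [11647/180, 2741/18, 14003/180]
→ [65, 152, 78]

(0,2) stack=L1,L2,L4,L5,L6; from [0,0,0]:
+L1 (α=0) → [0, 0, 0]
+L2 (α=4/7) → [376/7, 52/7, 788/7]
+L4 (α=1/2) → [1063/7, 740/7, 1094/7]
+L5 (α=1) → [169, 149, 56]
+L6 (α=3/7) → [802/7, 1088/7, 398/7]
rounded: [115, 155, 57]


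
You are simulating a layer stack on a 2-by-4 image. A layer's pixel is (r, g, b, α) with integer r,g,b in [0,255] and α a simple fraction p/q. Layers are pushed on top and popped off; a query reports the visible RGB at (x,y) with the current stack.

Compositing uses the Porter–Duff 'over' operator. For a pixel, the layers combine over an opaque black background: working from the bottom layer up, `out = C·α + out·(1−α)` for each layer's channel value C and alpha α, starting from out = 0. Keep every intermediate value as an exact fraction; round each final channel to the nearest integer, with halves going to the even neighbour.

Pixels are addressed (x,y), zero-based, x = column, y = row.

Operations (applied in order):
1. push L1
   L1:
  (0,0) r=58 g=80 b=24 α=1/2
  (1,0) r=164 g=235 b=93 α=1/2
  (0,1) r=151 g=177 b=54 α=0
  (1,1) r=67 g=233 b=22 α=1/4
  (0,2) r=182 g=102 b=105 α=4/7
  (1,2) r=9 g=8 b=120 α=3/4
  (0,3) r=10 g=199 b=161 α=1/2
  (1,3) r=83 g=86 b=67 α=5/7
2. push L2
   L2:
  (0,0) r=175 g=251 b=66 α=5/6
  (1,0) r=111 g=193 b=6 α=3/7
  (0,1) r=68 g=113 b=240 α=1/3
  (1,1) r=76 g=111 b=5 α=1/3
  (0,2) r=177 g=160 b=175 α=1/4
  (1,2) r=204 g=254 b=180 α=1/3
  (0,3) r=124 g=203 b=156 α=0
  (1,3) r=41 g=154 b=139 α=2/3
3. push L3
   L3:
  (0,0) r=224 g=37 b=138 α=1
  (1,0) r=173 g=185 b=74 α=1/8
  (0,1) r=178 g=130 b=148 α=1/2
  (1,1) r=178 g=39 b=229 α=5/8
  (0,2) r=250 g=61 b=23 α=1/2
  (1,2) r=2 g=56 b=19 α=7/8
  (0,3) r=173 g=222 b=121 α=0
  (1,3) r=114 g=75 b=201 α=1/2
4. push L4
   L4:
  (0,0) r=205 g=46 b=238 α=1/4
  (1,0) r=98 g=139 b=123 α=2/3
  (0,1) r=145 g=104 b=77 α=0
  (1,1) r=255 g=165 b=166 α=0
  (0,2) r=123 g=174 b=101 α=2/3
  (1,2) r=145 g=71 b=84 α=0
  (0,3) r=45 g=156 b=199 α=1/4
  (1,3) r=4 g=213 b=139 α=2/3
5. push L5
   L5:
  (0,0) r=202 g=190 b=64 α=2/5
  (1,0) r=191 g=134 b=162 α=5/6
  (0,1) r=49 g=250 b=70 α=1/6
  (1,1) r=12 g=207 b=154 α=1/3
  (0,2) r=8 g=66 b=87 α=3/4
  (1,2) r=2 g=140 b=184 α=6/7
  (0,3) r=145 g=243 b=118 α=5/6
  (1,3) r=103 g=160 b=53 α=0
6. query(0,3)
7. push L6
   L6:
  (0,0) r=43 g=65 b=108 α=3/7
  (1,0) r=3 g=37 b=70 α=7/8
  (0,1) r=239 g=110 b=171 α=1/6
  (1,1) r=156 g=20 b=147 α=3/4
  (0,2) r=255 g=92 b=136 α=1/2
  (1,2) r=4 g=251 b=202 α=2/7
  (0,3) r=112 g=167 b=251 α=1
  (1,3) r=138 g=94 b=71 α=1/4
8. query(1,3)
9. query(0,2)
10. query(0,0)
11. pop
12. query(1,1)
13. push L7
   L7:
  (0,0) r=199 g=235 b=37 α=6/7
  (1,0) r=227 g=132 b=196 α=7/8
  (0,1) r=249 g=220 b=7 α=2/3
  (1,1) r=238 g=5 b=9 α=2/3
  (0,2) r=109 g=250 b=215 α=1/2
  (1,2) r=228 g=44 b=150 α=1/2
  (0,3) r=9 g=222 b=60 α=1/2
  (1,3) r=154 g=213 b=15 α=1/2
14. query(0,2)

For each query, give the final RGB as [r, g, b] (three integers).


query (0,3) [L1,L2,L3,L4,L5] — begin 0,0,0
after L1 α=1/2: [5, 199/2, 161/2]
after L2 α=0: [5, 199/2, 161/2]
after L3 α=0: [5, 199/2, 161/2]
after L4 α=1/4: [15, 909/8, 881/8]
after L5 α=5/6: [370/3, 3543/16, 1867/16]
rounded: [123, 221, 117]

(1,3) stack=L1,L2,L3,L4,L5,L6; from [0,0,0]:
L1 α=5/7: [415/7, 430/7, 335/7]
L2 α=2/3: [989/21, 862/7, 2281/21]
L3 α=1/2: [3383/42, 1387/14, 3251/21]
L4 α=2/3: [3719/126, 7351/42, 9089/63]
L5 α=0: [3719/126, 7351/42, 9089/63]
L6 α=1/4: [9515/168, 8667/56, 2645/21]
= [57, 155, 126]

query (0,2) [L1,L2,L3,L4,L5,L6] — begin 0,0,0
+L1 (α=4/7) → [104, 408/7, 60]
+L2 (α=1/4) → [489/4, 586/7, 355/4]
+L3 (α=1/2) → [1489/8, 1013/14, 447/8]
+L4 (α=2/3) → [3457/24, 5885/42, 2063/24]
+L5 (α=3/4) → [4033/96, 14201/168, 8327/96]
+L6 (α=1/2) → [28513/192, 29657/336, 21383/192]
rounded: [149, 88, 111]

at x=0,y=0 over L1,L2,L3,L4,L5,L6:
after L1 α=1/2: [29, 40, 12]
after L2 α=5/6: [452/3, 1295/6, 57]
after L3 α=1: [224, 37, 138]
after L4 α=1/4: [877/4, 157/4, 163]
after L5 α=2/5: [4247/20, 1991/20, 617/5]
after L6 α=3/7: [4892/35, 2966/35, 584/5]
rounded: [140, 85, 117]

query (1,1) [L1,L2,L3,L4,L5] — begin 0,0,0
after L1 α=1/4: [67/4, 233/4, 11/2]
after L2 α=1/3: [73/2, 455/6, 16/3]
after L3 α=5/8: [1999/16, 845/16, 1161/8]
after L4 α=0: [1999/16, 845/16, 1161/8]
after L5 α=1/3: [2095/24, 2501/24, 1777/12]
→ [87, 104, 148]

at x=0,y=2 over L1,L2,L3,L4,L5,L7:
after L1 α=4/7: [104, 408/7, 60]
after L2 α=1/4: [489/4, 586/7, 355/4]
after L3 α=1/2: [1489/8, 1013/14, 447/8]
after L4 α=2/3: [3457/24, 5885/42, 2063/24]
after L5 α=3/4: [4033/96, 14201/168, 8327/96]
after L7 α=1/2: [14497/192, 56201/336, 28967/192]
= [76, 167, 151]


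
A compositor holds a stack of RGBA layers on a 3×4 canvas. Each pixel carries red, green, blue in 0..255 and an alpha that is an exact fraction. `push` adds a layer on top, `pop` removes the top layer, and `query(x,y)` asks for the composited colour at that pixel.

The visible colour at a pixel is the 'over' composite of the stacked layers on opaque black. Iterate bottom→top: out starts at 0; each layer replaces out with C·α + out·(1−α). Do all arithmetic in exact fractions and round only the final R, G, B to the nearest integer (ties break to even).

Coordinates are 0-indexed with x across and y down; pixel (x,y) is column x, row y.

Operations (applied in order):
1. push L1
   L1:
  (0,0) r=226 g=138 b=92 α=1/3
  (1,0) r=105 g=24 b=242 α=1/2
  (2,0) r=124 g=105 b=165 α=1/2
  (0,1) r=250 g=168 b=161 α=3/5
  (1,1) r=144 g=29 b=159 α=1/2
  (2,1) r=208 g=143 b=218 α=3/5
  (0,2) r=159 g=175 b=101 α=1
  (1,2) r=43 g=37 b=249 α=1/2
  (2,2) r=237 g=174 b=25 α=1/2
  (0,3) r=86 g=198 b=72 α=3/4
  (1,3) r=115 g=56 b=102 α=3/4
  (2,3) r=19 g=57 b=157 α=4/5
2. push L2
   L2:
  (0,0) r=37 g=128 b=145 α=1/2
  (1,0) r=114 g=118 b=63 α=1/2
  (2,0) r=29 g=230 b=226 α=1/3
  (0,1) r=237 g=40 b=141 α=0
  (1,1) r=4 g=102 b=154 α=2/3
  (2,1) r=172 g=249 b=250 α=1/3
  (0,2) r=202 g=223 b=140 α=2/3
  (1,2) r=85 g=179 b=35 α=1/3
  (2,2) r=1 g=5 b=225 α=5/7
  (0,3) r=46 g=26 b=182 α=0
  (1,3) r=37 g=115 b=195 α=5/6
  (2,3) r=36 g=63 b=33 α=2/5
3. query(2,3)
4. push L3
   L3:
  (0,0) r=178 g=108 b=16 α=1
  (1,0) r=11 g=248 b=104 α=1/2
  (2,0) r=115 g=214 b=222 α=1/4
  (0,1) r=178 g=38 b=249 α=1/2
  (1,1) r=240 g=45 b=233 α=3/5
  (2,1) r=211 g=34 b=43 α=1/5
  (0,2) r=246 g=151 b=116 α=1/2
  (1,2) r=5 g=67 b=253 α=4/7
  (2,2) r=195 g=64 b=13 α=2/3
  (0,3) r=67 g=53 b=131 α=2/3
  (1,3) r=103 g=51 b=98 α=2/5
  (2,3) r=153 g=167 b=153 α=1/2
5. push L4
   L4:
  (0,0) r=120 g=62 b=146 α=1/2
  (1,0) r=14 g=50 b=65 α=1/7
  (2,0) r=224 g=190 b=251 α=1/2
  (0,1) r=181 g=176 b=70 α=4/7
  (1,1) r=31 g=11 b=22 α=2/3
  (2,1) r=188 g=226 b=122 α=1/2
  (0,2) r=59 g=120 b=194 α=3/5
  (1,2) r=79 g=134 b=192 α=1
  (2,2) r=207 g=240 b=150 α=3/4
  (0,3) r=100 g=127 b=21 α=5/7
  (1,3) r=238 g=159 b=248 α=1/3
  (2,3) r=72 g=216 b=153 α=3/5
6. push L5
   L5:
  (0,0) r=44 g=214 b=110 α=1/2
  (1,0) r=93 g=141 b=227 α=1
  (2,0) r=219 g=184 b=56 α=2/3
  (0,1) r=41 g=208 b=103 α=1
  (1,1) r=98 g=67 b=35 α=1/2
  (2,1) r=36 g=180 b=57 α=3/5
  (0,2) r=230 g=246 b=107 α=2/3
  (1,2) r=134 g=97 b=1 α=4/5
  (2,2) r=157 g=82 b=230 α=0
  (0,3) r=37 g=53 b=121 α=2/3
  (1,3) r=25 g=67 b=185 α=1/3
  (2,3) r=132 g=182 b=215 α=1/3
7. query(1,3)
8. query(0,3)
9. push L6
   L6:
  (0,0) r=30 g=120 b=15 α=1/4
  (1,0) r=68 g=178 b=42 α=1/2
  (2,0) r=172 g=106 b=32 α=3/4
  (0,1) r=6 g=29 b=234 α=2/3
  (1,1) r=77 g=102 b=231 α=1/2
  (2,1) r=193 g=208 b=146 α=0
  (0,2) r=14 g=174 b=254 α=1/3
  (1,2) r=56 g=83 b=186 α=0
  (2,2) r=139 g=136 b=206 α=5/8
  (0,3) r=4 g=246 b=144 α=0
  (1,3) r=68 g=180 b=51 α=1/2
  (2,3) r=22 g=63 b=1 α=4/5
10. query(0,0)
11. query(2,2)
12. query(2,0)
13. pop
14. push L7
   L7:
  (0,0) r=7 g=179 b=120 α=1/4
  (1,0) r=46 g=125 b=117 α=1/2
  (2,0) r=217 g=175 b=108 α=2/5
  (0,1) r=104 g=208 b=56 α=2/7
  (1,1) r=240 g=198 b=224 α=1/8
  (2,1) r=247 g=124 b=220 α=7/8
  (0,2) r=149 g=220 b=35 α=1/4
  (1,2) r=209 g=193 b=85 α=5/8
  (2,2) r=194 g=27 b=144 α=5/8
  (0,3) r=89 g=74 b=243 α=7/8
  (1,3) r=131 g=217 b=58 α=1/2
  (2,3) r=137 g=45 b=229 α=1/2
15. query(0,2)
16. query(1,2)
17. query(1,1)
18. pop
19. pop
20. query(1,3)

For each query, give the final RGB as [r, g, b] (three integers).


at x=2,y=3 over L1,L2:
L1 α=4/5: [76/5, 228/5, 628/5]
L2 α=2/5: [588/25, 1314/25, 2214/25]
rounded: [24, 53, 89]

(1,3) stack=L1,L2,L3,L4,L5; from [0,0,0]:
after L1 α=3/4: [345/4, 42, 153/2]
after L2 α=5/6: [1085/24, 617/6, 701/4]
after L3 α=2/5: [2733/40, 821/10, 2887/20]
after L4 α=1/3: [7493/60, 1616/15, 1789/10]
after L5 α=1/3: [8243/90, 4237/45, 2714/15]
= [92, 94, 181]

(0,3) stack=L1,L2,L3,L4,L5; from [0,0,0]:
L1 α=3/4: [129/2, 297/2, 54]
L2 α=0: [129/2, 297/2, 54]
L3 α=2/3: [397/6, 509/6, 316/3]
L4 α=5/7: [271/3, 2414/21, 947/21]
L5 α=2/3: [493/9, 4640/63, 6029/63]
→ [55, 74, 96]

query (0,0) [L1,L2,L3,L4,L5,L6] — begin 0,0,0
+L1 (α=1/3) → [226/3, 46, 92/3]
+L2 (α=1/2) → [337/6, 87, 527/6]
+L3 (α=1) → [178, 108, 16]
+L4 (α=1/2) → [149, 85, 81]
+L5 (α=1/2) → [193/2, 299/2, 191/2]
+L6 (α=1/4) → [639/8, 1137/8, 603/8]
→ [80, 142, 75]

at x=2,y=2 over L1,L2,L3,L4,L5,L6:
+L1 (α=1/2) → [237/2, 87, 25/2]
+L2 (α=5/7) → [242/7, 199/7, 1150/7]
+L3 (α=2/3) → [2972/21, 365/7, 444/7]
+L4 (α=3/4) → [16013/84, 5405/28, 1797/14]
+L5 (α=0) → [16013/84, 5405/28, 1797/14]
+L6 (α=5/8) → [35473/224, 35255/224, 19811/112]
→ [158, 157, 177]

at x=2,y=0 over L1,L2,L3,L4,L5,L6:
+L1 (α=1/2) → [62, 105/2, 165/2]
+L2 (α=1/3) → [51, 335/3, 391/3]
+L3 (α=1/4) → [67, 549/4, 613/4]
+L4 (α=1/2) → [291/2, 1309/8, 1617/8]
+L5 (α=2/3) → [389/2, 4253/24, 2513/24]
+L6 (α=3/4) → [1421/8, 11885/96, 4817/96]
→ [178, 124, 50]

at x=0,y=2 over L1,L2,L3,L4,L5,L7:
+L1 (α=1) → [159, 175, 101]
+L2 (α=2/3) → [563/3, 207, 127]
+L3 (α=1/2) → [1301/6, 179, 243/2]
+L4 (α=3/5) → [1832/15, 718/5, 165]
+L5 (α=2/3) → [8732/45, 3178/15, 379/3]
+L7 (α=1/4) → [10967/60, 2139/10, 207/2]
→ [183, 214, 104]

(1,2) stack=L1,L2,L3,L4,L5,L7; from [0,0,0]:
after L1 α=1/2: [43/2, 37/2, 249/2]
after L2 α=1/3: [128/3, 72, 284/3]
after L3 α=4/7: [148/7, 484/7, 1296/7]
after L4 α=1: [79, 134, 192]
after L5 α=4/5: [123, 522/5, 196/5]
after L7 α=5/8: [707/4, 6391/40, 2713/40]
= [177, 160, 68]

at x=1,y=1 over L1,L2,L3,L4,L5,L7:
after L1 α=1/2: [72, 29/2, 159/2]
after L2 α=2/3: [80/3, 437/6, 775/6]
after L3 α=3/5: [464/3, 842/15, 2872/15]
after L4 α=2/3: [650/9, 1172/45, 3532/45]
after L5 α=1/2: [766/9, 4187/90, 5107/90]
after L7 α=1/8: [3761/36, 47129/720, 55909/720]
rounded: [104, 65, 78]

at x=1,y=3 over L1,L2,L3,L4:
+L1 (α=3/4) → [345/4, 42, 153/2]
+L2 (α=5/6) → [1085/24, 617/6, 701/4]
+L3 (α=2/5) → [2733/40, 821/10, 2887/20]
+L4 (α=1/3) → [7493/60, 1616/15, 1789/10]
rounded: [125, 108, 179]


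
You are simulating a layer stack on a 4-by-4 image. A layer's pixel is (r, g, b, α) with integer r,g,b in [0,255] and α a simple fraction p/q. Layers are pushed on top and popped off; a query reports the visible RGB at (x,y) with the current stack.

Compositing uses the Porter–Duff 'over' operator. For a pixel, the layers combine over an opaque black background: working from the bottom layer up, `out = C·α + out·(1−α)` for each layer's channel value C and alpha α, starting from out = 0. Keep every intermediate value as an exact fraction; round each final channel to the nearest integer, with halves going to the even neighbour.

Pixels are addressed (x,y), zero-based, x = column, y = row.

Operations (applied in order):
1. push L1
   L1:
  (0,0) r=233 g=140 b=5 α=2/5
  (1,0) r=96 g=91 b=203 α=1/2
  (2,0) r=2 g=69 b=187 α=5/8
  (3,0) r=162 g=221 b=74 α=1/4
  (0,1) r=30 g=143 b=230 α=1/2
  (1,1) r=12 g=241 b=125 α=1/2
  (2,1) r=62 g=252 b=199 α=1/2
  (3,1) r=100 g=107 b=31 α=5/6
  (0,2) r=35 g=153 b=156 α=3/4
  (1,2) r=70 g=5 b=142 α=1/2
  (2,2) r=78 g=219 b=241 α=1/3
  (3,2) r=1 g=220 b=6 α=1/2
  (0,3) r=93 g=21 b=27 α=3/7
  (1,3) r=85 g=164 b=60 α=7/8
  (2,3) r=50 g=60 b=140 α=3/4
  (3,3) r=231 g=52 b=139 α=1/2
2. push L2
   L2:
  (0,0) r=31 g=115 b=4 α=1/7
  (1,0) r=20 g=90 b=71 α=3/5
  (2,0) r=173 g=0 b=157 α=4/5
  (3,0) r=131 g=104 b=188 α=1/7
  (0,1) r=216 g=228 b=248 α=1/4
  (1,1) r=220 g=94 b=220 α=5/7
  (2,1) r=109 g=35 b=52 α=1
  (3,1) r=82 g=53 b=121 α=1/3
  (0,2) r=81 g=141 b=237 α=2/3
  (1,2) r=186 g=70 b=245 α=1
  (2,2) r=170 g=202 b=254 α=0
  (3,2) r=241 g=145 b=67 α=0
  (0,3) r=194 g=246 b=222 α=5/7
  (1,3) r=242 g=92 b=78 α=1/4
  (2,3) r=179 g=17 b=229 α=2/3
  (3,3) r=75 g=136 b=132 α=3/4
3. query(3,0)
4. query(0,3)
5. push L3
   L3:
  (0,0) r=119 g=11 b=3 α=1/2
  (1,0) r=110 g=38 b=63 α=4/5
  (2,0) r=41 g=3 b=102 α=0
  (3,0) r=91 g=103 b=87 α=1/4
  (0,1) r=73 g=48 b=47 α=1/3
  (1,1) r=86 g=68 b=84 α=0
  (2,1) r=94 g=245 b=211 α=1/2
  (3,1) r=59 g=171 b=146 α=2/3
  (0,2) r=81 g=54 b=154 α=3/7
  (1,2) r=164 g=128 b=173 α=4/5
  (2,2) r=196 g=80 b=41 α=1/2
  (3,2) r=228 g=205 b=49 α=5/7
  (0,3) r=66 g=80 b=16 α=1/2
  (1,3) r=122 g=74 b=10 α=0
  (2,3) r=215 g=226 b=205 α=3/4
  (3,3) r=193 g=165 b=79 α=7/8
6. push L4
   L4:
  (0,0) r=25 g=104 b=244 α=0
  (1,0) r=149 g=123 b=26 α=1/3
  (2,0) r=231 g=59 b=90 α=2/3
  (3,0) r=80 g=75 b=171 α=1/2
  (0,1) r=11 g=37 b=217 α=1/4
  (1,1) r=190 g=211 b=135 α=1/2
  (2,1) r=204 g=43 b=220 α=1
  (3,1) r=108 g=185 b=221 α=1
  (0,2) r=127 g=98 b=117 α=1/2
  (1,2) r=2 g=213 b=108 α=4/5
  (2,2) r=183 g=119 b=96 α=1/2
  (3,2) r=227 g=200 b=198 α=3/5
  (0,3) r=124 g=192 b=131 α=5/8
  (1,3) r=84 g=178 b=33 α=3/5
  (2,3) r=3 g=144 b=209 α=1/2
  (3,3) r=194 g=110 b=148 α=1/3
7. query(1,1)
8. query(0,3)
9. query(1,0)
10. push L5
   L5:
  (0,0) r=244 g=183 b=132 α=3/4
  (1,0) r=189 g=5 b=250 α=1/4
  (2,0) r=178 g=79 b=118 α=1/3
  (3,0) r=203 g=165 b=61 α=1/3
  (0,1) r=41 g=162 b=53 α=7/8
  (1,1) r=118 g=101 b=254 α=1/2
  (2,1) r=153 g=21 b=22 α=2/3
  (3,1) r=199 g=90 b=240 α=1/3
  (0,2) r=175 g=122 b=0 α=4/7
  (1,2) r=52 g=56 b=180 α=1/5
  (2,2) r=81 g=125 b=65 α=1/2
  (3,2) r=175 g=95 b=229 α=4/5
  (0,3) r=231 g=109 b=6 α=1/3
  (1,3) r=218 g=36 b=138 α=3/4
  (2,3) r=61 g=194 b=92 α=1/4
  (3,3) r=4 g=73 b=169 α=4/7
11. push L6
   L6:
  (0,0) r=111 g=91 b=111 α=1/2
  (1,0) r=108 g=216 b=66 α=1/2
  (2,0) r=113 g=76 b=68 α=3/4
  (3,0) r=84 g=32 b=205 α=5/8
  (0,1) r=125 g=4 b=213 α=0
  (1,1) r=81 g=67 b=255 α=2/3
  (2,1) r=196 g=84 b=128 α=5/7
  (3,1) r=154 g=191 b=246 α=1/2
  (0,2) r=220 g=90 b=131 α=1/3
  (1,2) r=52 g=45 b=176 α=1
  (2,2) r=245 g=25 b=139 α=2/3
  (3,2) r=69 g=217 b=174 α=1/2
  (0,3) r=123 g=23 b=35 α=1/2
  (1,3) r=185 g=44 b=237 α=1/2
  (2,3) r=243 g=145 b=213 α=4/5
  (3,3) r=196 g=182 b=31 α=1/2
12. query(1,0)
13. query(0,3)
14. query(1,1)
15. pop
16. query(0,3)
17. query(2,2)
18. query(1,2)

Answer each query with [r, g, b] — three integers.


query (3,0) [L1,L2] — begin 0,0,0
after L1 α=1/4: [81/2, 221/4, 37/2]
after L2 α=1/7: [374/7, 871/14, 299/7]
→ [53, 62, 43]

query (0,3) [L1,L2] — begin 0,0,0
+L1 (α=3/7) → [279/7, 9, 81/7]
+L2 (α=5/7) → [7348/49, 1248/7, 7932/49]
→ [150, 178, 162]

(1,1) stack=L1,L2,L3,L4; from [0,0,0]:
after L1 α=1/2: [6, 241/2, 125/2]
after L2 α=5/7: [1112/7, 711/7, 175]
after L3 α=0: [1112/7, 711/7, 175]
after L4 α=1/2: [1221/7, 1094/7, 155]
→ [174, 156, 155]

(0,3) stack=L1,L2,L3,L4; from [0,0,0]:
L1 α=3/7: [279/7, 9, 81/7]
L2 α=5/7: [7348/49, 1248/7, 7932/49]
L3 α=1/2: [5291/49, 904/7, 4358/49]
L4 α=5/8: [46253/392, 1179/7, 45169/392]
rounded: [118, 168, 115]

(1,0) stack=L1,L2,L3,L4; from [0,0,0]:
+L1 (α=1/2) → [48, 91/2, 203/2]
+L2 (α=3/5) → [156/5, 361/5, 416/5]
+L3 (α=4/5) → [2356/25, 1121/25, 1676/25]
+L4 (α=1/3) → [8437/75, 5317/75, 1334/25]
rounded: [112, 71, 53]

query (1,0) [L1,L2,L3,L4,L5,L6] — begin 0,0,0
after L1 α=1/2: [48, 91/2, 203/2]
after L2 α=3/5: [156/5, 361/5, 416/5]
after L3 α=4/5: [2356/25, 1121/25, 1676/25]
after L4 α=1/3: [8437/75, 5317/75, 1334/25]
after L5 α=1/4: [6581/50, 2721/50, 2563/25]
after L6 α=1/2: [11981/100, 13521/100, 4213/50]
= [120, 135, 84]

query (0,3) [L1,L2,L3,L4,L5,L6] — begin 0,0,0
+L1 (α=3/7) → [279/7, 9, 81/7]
+L2 (α=5/7) → [7348/49, 1248/7, 7932/49]
+L3 (α=1/2) → [5291/49, 904/7, 4358/49]
+L4 (α=5/8) → [46253/392, 1179/7, 45169/392]
+L5 (α=1/3) → [91529/588, 3121/21, 46345/588]
+L6 (α=1/2) → [163853/1176, 1802/21, 66925/1176]
→ [139, 86, 57]

(1,1) stack=L1,L2,L3,L4,L5,L6; from [0,0,0]:
L1 α=1/2: [6, 241/2, 125/2]
L2 α=5/7: [1112/7, 711/7, 175]
L3 α=0: [1112/7, 711/7, 175]
L4 α=1/2: [1221/7, 1094/7, 155]
L5 α=1/2: [2047/14, 1801/14, 409/2]
L6 α=2/3: [4315/42, 3677/42, 1429/6]
= [103, 88, 238]

query (0,3) [L1,L2,L3,L4,L5] — begin 0,0,0
L1 α=3/7: [279/7, 9, 81/7]
L2 α=5/7: [7348/49, 1248/7, 7932/49]
L3 α=1/2: [5291/49, 904/7, 4358/49]
L4 α=5/8: [46253/392, 1179/7, 45169/392]
L5 α=1/3: [91529/588, 3121/21, 46345/588]
rounded: [156, 149, 79]

(2,2) stack=L1,L2,L3,L4,L5; from [0,0,0]:
after L1 α=1/3: [26, 73, 241/3]
after L2 α=0: [26, 73, 241/3]
after L3 α=1/2: [111, 153/2, 182/3]
after L4 α=1/2: [147, 391/4, 235/3]
after L5 α=1/2: [114, 891/8, 215/3]
→ [114, 111, 72]

at x=1,y=2 over L1,L2,L3,L4,L5:
+L1 (α=1/2) → [35, 5/2, 71]
+L2 (α=1) → [186, 70, 245]
+L3 (α=4/5) → [842/5, 582/5, 937/5]
+L4 (α=4/5) → [882/25, 4842/25, 3097/25]
+L5 (α=1/5) → [4828/125, 20768/125, 16888/125]
rounded: [39, 166, 135]


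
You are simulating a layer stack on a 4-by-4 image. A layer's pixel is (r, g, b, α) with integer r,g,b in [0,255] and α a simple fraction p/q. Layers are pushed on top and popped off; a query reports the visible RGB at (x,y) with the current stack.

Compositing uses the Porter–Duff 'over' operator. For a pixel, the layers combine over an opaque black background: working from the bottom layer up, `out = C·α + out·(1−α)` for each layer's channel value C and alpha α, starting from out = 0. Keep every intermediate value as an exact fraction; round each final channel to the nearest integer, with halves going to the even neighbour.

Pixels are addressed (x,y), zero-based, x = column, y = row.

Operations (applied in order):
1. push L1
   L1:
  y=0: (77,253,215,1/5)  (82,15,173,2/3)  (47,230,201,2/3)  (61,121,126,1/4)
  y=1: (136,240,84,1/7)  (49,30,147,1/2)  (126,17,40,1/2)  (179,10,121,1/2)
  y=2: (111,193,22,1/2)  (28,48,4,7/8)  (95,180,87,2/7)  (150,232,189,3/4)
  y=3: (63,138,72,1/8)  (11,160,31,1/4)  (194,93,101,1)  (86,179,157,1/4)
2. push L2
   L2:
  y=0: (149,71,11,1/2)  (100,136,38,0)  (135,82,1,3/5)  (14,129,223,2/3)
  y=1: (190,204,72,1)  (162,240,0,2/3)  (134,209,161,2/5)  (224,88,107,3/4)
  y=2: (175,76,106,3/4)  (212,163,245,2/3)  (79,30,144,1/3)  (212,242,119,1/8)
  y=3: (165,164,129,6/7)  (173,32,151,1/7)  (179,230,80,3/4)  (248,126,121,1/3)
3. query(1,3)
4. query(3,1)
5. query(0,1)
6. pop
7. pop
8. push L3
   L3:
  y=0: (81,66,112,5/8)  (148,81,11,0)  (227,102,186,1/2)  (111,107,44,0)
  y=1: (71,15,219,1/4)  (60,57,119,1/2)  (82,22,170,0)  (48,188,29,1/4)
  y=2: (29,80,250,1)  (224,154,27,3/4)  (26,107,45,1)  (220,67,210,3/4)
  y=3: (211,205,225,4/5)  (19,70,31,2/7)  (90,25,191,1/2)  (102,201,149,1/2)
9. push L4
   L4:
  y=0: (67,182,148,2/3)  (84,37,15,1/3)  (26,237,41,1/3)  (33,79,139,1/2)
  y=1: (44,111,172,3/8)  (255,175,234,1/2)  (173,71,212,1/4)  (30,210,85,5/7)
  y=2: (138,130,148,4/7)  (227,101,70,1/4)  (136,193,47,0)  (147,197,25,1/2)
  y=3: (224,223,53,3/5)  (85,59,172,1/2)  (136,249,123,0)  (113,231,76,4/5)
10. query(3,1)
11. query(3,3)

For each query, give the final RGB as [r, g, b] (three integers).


query (1,3) [L1,L2] — begin 0,0,0
+L1 (α=1/4) → [11/4, 40, 31/4]
+L2 (α=1/7) → [379/14, 272/7, 395/14]
→ [27, 39, 28]

at x=3,y=1 over L1,L2:
after L1 α=1/2: [179/2, 5, 121/2]
after L2 α=3/4: [1523/8, 269/4, 763/8]
→ [190, 67, 95]

at x=0,y=1 over L1,L2:
after L1 α=1/7: [136/7, 240/7, 12]
after L2 α=1: [190, 204, 72]
→ [190, 204, 72]

at x=3,y=1 over L3,L4:
L3 α=1/4: [12, 47, 29/4]
L4 α=5/7: [174/7, 1144/7, 879/14]
rounded: [25, 163, 63]

(3,3) stack=L3,L4; from [0,0,0]:
+L3 (α=1/2) → [51, 201/2, 149/2]
+L4 (α=4/5) → [503/5, 2049/10, 757/10]
rounded: [101, 205, 76]


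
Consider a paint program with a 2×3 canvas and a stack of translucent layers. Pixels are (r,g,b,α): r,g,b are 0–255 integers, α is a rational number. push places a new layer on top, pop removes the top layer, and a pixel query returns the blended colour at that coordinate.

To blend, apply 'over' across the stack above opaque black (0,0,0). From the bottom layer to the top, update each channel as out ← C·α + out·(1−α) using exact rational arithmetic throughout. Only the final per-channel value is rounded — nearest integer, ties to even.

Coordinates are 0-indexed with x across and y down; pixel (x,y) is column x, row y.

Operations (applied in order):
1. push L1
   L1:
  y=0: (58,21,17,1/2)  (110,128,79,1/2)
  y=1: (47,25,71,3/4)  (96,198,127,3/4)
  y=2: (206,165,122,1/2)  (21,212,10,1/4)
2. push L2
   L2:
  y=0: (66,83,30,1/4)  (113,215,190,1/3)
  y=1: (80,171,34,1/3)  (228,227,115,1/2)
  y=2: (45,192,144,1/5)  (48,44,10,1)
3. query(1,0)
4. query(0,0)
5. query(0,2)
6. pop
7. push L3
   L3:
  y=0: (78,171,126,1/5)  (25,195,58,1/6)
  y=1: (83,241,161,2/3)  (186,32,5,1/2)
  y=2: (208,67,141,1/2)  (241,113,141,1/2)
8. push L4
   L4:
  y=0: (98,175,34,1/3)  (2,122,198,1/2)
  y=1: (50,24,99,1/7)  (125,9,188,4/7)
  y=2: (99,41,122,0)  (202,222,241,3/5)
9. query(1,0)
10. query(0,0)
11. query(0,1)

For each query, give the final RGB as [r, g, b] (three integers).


(1,0) stack=L1,L2; from [0,0,0]:
L1 α=1/2: [55, 64, 79/2]
L2 α=1/3: [223/3, 343/3, 269/3]
rounded: [74, 114, 90]

at x=0,y=0 over L1,L2:
L1 α=1/2: [29, 21/2, 17/2]
L2 α=1/4: [153/4, 229/8, 111/8]
= [38, 29, 14]

(0,2) stack=L1,L2; from [0,0,0]:
L1 α=1/2: [103, 165/2, 61]
L2 α=1/5: [457/5, 522/5, 388/5]
→ [91, 104, 78]

query (1,0) [L1,L3,L4] — begin 0,0,0
after L1 α=1/2: [55, 64, 79/2]
after L3 α=1/6: [50, 515/6, 511/12]
after L4 α=1/2: [26, 1247/12, 2887/24]
= [26, 104, 120]

at x=0,y=0 over L1,L3,L4:
after L1 α=1/2: [29, 21/2, 17/2]
after L3 α=1/5: [194/5, 213/5, 32]
after L4 α=1/3: [878/15, 1301/15, 98/3]
= [59, 87, 33]

query (0,1) [L1,L3,L4] — begin 0,0,0
after L1 α=3/4: [141/4, 75/4, 213/4]
after L3 α=2/3: [805/12, 2003/12, 1501/12]
after L4 α=1/7: [905/14, 293/2, 1699/14]
rounded: [65, 146, 121]


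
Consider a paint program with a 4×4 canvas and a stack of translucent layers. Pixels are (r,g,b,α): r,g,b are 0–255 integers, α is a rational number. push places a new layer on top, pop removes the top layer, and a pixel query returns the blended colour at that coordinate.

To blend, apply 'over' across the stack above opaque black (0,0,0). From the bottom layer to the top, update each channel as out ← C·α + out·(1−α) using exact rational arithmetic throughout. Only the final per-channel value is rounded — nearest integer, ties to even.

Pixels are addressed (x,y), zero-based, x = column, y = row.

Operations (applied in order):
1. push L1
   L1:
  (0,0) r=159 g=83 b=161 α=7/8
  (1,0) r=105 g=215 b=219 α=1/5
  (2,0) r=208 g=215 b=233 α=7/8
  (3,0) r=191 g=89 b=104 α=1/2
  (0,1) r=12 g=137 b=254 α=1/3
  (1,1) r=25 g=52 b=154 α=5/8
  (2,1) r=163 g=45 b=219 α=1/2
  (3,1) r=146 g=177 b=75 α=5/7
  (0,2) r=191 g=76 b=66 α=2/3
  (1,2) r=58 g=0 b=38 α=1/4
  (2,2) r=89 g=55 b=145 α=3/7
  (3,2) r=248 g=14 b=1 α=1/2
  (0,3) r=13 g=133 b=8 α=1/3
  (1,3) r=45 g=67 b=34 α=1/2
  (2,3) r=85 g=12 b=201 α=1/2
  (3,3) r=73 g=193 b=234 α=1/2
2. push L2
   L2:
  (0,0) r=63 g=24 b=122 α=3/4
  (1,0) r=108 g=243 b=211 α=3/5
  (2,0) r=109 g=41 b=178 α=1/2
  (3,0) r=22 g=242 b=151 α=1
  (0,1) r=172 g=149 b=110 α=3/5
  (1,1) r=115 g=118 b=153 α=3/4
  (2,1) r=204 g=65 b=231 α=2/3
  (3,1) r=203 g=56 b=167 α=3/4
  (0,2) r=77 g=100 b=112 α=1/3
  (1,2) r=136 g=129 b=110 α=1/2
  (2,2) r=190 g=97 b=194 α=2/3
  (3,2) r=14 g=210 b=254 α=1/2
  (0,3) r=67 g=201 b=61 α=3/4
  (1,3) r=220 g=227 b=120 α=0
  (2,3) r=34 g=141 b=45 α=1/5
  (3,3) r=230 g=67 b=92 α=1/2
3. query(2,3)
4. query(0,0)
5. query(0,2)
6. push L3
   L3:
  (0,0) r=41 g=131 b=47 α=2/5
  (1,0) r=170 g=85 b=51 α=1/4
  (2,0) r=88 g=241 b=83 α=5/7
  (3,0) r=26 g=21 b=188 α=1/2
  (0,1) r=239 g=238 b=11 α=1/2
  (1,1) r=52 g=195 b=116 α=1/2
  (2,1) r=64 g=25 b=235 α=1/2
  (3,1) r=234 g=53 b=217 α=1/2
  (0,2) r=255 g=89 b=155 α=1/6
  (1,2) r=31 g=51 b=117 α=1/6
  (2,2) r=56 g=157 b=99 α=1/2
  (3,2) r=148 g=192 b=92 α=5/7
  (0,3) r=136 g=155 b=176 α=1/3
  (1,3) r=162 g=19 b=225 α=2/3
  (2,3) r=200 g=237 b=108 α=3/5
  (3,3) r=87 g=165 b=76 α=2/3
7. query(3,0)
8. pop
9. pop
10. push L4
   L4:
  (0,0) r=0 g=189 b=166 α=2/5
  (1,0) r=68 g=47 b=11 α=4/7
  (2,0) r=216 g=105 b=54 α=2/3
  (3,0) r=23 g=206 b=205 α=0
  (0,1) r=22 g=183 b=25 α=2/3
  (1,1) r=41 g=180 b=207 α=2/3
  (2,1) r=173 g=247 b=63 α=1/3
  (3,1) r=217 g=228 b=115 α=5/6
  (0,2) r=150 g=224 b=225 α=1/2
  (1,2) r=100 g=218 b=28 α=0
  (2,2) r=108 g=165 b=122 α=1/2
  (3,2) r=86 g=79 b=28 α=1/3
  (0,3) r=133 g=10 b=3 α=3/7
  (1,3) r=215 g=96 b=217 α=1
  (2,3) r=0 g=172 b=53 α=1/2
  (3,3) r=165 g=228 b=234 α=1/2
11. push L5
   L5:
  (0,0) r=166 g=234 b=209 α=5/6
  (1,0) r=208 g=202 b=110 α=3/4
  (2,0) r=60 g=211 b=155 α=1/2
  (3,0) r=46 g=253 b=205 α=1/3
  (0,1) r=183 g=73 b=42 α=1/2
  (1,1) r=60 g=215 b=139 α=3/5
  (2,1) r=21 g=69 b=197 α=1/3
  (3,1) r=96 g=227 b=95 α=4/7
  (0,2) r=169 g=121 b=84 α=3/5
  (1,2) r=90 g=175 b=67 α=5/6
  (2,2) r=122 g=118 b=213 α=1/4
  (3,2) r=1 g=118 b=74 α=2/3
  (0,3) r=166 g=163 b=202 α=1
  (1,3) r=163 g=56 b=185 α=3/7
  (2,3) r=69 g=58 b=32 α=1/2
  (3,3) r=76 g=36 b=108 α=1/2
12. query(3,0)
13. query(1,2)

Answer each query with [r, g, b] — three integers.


at x=2,y=3 over L1,L2:
+L1 (α=1/2) → [85/2, 6, 201/2]
+L2 (α=1/5) → [204/5, 33, 447/5]
rounded: [41, 33, 89]

at x=0,y=0 over L1,L2:
+L1 (α=7/8) → [1113/8, 581/8, 1127/8]
+L2 (α=3/4) → [2625/32, 1157/32, 4055/32]
rounded: [82, 36, 127]

at x=0,y=2 over L1,L2:
after L1 α=2/3: [382/3, 152/3, 44]
after L2 α=1/3: [995/9, 604/9, 200/3]
= [111, 67, 67]

at x=3,y=0 over L1,L2,L3:
L1 α=1/2: [191/2, 89/2, 52]
L2 α=1: [22, 242, 151]
L3 α=1/2: [24, 263/2, 339/2]
= [24, 132, 170]

(3,0) stack=L1,L4,L5; from [0,0,0]:
after L1 α=1/2: [191/2, 89/2, 52]
after L4 α=0: [191/2, 89/2, 52]
after L5 α=1/3: [79, 114, 103]
rounded: [79, 114, 103]

(1,2) stack=L1,L4,L5; from [0,0,0]:
+L1 (α=1/4) → [29/2, 0, 19/2]
+L4 (α=0) → [29/2, 0, 19/2]
+L5 (α=5/6) → [929/12, 875/6, 689/12]
= [77, 146, 57]
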